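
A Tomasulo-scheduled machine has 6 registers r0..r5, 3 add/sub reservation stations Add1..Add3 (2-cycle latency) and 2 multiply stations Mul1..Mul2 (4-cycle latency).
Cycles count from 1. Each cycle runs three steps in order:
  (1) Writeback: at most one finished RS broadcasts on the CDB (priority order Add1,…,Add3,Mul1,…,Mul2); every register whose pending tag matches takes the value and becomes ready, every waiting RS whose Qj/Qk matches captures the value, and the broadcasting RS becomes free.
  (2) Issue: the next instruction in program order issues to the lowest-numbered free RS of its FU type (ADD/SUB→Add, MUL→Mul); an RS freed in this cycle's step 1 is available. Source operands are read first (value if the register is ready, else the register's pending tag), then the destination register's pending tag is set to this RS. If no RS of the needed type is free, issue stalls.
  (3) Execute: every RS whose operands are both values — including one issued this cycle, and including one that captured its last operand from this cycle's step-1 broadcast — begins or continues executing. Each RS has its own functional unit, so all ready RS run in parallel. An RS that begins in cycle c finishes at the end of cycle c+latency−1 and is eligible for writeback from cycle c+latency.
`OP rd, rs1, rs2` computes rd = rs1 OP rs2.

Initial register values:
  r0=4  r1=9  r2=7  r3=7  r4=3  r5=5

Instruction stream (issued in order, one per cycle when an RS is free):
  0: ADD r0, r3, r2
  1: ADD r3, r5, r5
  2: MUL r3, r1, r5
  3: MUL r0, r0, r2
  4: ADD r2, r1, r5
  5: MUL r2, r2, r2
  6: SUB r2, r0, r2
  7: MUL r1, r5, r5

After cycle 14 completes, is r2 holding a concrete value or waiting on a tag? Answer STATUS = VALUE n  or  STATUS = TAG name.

  c1: issue ADD r0<-Add1  regs: r0:Add1,r1:9,r2:7,r3:7,r4:3,r5:5
  c2: issue ADD r3<-Add2  regs: r0:Add1,r1:9,r2:7,r3:Add2,r4:3,r5:5
  c3: CDB Add1=14; issue MUL r3<-Mul1  regs: r0:14,r1:9,r2:7,r3:Mul1,r4:3,r5:5
  c4: CDB Add2=10; issue MUL r0<-Mul2  regs: r0:Mul2,r1:9,r2:7,r3:Mul1,r4:3,r5:5
  c5: issue ADD r2<-Add1  regs: r0:Mul2,r1:9,r2:Add1,r3:Mul1,r4:3,r5:5
  c6: stall  regs: r0:Mul2,r1:9,r2:Add1,r3:Mul1,r4:3,r5:5
  c7: CDB Add1=14; stall  regs: r0:Mul2,r1:9,r2:14,r3:Mul1,r4:3,r5:5
  c8: CDB Mul1=45; issue MUL r2<-Mul1  regs: r0:Mul2,r1:9,r2:Mul1,r3:45,r4:3,r5:5
  c9: CDB Mul2=98; issue SUB r2<-Add1  regs: r0:98,r1:9,r2:Add1,r3:45,r4:3,r5:5
  c10: issue MUL r1<-Mul2  regs: r0:98,r1:Mul2,r2:Add1,r3:45,r4:3,r5:5
  c11: -  regs: r0:98,r1:Mul2,r2:Add1,r3:45,r4:3,r5:5
  c12: CDB Mul1=196  regs: r0:98,r1:Mul2,r2:Add1,r3:45,r4:3,r5:5
  c13: -  regs: r0:98,r1:Mul2,r2:Add1,r3:45,r4:3,r5:5
  c14: CDB Add1=-98  regs: r0:98,r1:Mul2,r2:-98,r3:45,r4:3,r5:5

STATUS = VALUE -98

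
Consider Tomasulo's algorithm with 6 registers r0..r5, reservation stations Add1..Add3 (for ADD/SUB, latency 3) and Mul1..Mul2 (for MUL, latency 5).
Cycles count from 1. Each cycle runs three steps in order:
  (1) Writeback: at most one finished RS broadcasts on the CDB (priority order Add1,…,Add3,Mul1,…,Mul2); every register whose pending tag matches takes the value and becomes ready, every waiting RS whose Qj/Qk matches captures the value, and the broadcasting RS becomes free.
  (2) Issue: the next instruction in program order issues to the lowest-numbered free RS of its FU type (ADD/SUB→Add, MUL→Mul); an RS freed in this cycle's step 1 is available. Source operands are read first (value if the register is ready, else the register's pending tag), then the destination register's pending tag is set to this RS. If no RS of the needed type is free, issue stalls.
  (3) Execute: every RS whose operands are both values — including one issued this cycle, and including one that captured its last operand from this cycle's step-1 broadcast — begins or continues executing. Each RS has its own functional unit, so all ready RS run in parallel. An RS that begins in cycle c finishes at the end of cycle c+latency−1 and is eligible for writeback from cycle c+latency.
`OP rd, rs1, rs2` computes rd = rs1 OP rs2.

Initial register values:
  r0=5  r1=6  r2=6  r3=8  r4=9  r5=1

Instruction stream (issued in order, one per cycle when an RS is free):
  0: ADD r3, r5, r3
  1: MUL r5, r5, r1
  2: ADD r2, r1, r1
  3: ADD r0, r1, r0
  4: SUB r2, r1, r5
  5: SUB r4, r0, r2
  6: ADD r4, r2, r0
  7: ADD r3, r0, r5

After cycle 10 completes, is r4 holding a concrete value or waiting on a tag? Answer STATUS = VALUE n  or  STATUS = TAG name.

  c1: issue ADD r3<-Add1  regs: r0:5,r1:6,r2:6,r3:Add1,r4:9,r5:1
  c2: issue MUL r5<-Mul1  regs: r0:5,r1:6,r2:6,r3:Add1,r4:9,r5:Mul1
  c3: issue ADD r2<-Add2  regs: r0:5,r1:6,r2:Add2,r3:Add1,r4:9,r5:Mul1
  c4: CDB Add1=9; issue ADD r0<-Add1  regs: r0:Add1,r1:6,r2:Add2,r3:9,r4:9,r5:Mul1
  c5: issue SUB r2<-Add3  regs: r0:Add1,r1:6,r2:Add3,r3:9,r4:9,r5:Mul1
  c6: CDB Add2=12; issue SUB r4<-Add2  regs: r0:Add1,r1:6,r2:Add3,r3:9,r4:Add2,r5:Mul1
  c7: CDB Add1=11; issue ADD r4<-Add1  regs: r0:11,r1:6,r2:Add3,r3:9,r4:Add1,r5:Mul1
  c8: CDB Mul1=6; stall  regs: r0:11,r1:6,r2:Add3,r3:9,r4:Add1,r5:6
  c9: stall  regs: r0:11,r1:6,r2:Add3,r3:9,r4:Add1,r5:6
  c10: stall  regs: r0:11,r1:6,r2:Add3,r3:9,r4:Add1,r5:6

STATUS = TAG Add1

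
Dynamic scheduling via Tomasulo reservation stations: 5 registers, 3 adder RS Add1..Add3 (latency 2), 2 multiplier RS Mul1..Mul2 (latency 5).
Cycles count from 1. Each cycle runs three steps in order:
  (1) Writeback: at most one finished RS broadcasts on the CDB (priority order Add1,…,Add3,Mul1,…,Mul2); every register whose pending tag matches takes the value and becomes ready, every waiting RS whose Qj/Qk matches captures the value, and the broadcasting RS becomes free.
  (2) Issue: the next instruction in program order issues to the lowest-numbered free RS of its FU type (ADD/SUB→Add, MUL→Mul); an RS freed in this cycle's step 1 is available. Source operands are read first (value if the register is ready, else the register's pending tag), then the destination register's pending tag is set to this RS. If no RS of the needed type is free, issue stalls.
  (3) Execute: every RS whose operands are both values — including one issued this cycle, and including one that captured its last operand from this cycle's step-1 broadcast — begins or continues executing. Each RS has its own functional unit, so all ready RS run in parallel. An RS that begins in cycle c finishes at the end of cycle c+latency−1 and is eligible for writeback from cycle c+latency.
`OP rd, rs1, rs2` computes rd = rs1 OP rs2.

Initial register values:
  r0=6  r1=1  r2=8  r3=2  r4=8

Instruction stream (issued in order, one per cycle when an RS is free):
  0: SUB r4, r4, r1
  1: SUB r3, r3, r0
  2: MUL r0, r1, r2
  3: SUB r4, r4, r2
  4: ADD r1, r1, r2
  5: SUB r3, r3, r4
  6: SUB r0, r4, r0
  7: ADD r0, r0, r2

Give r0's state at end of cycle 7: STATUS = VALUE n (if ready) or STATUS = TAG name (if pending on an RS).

  c1: issue SUB r4<-Add1  regs: r0:6,r1:1,r2:8,r3:2,r4:Add1
  c2: issue SUB r3<-Add2  regs: r0:6,r1:1,r2:8,r3:Add2,r4:Add1
  c3: CDB Add1=7; issue MUL r0<-Mul1  regs: r0:Mul1,r1:1,r2:8,r3:Add2,r4:7
  c4: CDB Add2=-4; issue SUB r4<-Add1  regs: r0:Mul1,r1:1,r2:8,r3:-4,r4:Add1
  c5: issue ADD r1<-Add2  regs: r0:Mul1,r1:Add2,r2:8,r3:-4,r4:Add1
  c6: CDB Add1=-1; issue SUB r3<-Add1  regs: r0:Mul1,r1:Add2,r2:8,r3:Add1,r4:-1
  c7: CDB Add2=9; issue SUB r0<-Add2  regs: r0:Add2,r1:9,r2:8,r3:Add1,r4:-1

STATUS = TAG Add2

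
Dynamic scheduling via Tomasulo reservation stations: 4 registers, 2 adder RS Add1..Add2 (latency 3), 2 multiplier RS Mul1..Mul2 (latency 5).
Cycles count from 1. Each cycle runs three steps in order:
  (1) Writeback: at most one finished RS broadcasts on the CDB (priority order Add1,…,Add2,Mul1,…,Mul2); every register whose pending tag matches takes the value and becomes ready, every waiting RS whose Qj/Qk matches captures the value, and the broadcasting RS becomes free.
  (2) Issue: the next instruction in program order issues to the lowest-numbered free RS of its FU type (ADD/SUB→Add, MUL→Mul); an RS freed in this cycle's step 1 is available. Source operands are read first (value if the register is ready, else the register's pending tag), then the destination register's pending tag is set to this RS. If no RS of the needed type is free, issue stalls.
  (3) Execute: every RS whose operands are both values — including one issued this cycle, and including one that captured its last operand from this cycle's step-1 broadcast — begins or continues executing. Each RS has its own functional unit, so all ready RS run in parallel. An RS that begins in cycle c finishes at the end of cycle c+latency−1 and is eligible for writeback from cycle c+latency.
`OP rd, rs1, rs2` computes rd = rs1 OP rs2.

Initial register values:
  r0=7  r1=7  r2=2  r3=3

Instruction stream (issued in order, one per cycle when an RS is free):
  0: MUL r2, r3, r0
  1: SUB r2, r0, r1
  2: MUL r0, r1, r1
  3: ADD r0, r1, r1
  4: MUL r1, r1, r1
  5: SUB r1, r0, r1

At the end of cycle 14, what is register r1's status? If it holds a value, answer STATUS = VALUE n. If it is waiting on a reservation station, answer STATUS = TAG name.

  c1: issue MUL r2<-Mul1  regs: r0:7,r1:7,r2:Mul1,r3:3
  c2: issue SUB r2<-Add1  regs: r0:7,r1:7,r2:Add1,r3:3
  c3: issue MUL r0<-Mul2  regs: r0:Mul2,r1:7,r2:Add1,r3:3
  c4: issue ADD r0<-Add2  regs: r0:Add2,r1:7,r2:Add1,r3:3
  c5: CDB Add1=0; stall  regs: r0:Add2,r1:7,r2:0,r3:3
  c6: CDB Mul1=21; issue MUL r1<-Mul1  regs: r0:Add2,r1:Mul1,r2:0,r3:3
  c7: CDB Add2=14; issue SUB r1<-Add1  regs: r0:14,r1:Add1,r2:0,r3:3
  c8: CDB Mul2=49  regs: r0:14,r1:Add1,r2:0,r3:3
  c9: -  regs: r0:14,r1:Add1,r2:0,r3:3
  c10: -  regs: r0:14,r1:Add1,r2:0,r3:3
  c11: CDB Mul1=49  regs: r0:14,r1:Add1,r2:0,r3:3
  c12: -  regs: r0:14,r1:Add1,r2:0,r3:3
  c13: -  regs: r0:14,r1:Add1,r2:0,r3:3
  c14: CDB Add1=-35  regs: r0:14,r1:-35,r2:0,r3:3

STATUS = VALUE -35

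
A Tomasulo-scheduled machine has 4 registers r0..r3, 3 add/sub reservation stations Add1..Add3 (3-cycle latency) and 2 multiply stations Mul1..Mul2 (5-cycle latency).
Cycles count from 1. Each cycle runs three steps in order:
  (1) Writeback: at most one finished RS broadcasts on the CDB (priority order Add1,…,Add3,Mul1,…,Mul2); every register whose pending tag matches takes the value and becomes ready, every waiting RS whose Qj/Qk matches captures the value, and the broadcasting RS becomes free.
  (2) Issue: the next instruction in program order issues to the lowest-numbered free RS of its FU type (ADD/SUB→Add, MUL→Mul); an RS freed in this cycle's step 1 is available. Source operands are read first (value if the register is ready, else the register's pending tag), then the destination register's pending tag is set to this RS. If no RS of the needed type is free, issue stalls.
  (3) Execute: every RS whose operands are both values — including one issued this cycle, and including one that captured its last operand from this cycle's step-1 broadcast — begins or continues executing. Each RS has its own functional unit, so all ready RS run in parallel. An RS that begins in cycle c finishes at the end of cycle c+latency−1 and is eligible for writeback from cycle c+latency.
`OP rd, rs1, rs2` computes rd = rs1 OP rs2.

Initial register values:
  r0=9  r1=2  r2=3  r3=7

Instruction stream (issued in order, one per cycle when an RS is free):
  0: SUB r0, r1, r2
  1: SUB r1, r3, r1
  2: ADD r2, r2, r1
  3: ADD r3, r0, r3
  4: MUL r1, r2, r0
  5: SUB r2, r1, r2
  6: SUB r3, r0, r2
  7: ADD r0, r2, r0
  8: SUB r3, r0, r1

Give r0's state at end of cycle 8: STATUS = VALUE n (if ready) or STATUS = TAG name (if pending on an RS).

  c1: issue SUB r0<-Add1  regs: r0:Add1,r1:2,r2:3,r3:7
  c2: issue SUB r1<-Add2  regs: r0:Add1,r1:Add2,r2:3,r3:7
  c3: issue ADD r2<-Add3  regs: r0:Add1,r1:Add2,r2:Add3,r3:7
  c4: CDB Add1=-1; issue ADD r3<-Add1  regs: r0:-1,r1:Add2,r2:Add3,r3:Add1
  c5: CDB Add2=5; issue MUL r1<-Mul1  regs: r0:-1,r1:Mul1,r2:Add3,r3:Add1
  c6: issue SUB r2<-Add2  regs: r0:-1,r1:Mul1,r2:Add2,r3:Add1
  c7: CDB Add1=6; issue SUB r3<-Add1  regs: r0:-1,r1:Mul1,r2:Add2,r3:Add1
  c8: CDB Add3=8; issue ADD r0<-Add3  regs: r0:Add3,r1:Mul1,r2:Add2,r3:Add1

STATUS = TAG Add3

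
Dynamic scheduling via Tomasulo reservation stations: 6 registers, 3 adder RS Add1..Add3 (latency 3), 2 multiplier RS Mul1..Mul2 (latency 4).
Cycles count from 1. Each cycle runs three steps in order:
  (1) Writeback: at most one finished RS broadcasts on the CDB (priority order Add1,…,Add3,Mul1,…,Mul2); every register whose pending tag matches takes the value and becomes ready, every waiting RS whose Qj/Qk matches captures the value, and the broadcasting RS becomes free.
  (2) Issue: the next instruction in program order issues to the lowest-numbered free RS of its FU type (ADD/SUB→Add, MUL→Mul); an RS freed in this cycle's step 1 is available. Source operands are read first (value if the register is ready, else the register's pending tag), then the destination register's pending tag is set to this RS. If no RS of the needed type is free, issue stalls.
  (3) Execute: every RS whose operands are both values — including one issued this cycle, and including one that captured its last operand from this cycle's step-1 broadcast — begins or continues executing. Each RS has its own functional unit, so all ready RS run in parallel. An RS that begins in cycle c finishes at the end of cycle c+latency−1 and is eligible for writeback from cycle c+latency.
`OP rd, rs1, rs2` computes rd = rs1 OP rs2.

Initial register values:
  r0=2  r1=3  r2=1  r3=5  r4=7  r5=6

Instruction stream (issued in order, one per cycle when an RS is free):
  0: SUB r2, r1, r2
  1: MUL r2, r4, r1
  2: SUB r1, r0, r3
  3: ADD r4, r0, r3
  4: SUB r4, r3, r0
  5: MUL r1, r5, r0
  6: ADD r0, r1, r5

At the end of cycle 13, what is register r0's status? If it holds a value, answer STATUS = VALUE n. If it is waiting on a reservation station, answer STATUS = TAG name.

STATUS = VALUE 18

cycle 1: issue SUB r2<-Add1 // r0:2,r1:3,r2:Add1,r3:5,r4:7,r5:6
cycle 2: issue MUL r2<-Mul1 // r0:2,r1:3,r2:Mul1,r3:5,r4:7,r5:6
cycle 3: issue SUB r1<-Add2 // r0:2,r1:Add2,r2:Mul1,r3:5,r4:7,r5:6
cycle 4: CDB Add1=2; issue ADD r4<-Add1 // r0:2,r1:Add2,r2:Mul1,r3:5,r4:Add1,r5:6
cycle 5: issue SUB r4<-Add3 // r0:2,r1:Add2,r2:Mul1,r3:5,r4:Add3,r5:6
cycle 6: CDB Add2=-3; issue MUL r1<-Mul2 // r0:2,r1:Mul2,r2:Mul1,r3:5,r4:Add3,r5:6
cycle 7: CDB Add1=7; issue ADD r0<-Add1 // r0:Add1,r1:Mul2,r2:Mul1,r3:5,r4:Add3,r5:6
cycle 8: CDB Add3=3 // r0:Add1,r1:Mul2,r2:Mul1,r3:5,r4:3,r5:6
cycle 9: CDB Mul1=21 // r0:Add1,r1:Mul2,r2:21,r3:5,r4:3,r5:6
cycle 10: CDB Mul2=12 // r0:Add1,r1:12,r2:21,r3:5,r4:3,r5:6
cycle 11: - // r0:Add1,r1:12,r2:21,r3:5,r4:3,r5:6
cycle 12: - // r0:Add1,r1:12,r2:21,r3:5,r4:3,r5:6
cycle 13: CDB Add1=18 // r0:18,r1:12,r2:21,r3:5,r4:3,r5:6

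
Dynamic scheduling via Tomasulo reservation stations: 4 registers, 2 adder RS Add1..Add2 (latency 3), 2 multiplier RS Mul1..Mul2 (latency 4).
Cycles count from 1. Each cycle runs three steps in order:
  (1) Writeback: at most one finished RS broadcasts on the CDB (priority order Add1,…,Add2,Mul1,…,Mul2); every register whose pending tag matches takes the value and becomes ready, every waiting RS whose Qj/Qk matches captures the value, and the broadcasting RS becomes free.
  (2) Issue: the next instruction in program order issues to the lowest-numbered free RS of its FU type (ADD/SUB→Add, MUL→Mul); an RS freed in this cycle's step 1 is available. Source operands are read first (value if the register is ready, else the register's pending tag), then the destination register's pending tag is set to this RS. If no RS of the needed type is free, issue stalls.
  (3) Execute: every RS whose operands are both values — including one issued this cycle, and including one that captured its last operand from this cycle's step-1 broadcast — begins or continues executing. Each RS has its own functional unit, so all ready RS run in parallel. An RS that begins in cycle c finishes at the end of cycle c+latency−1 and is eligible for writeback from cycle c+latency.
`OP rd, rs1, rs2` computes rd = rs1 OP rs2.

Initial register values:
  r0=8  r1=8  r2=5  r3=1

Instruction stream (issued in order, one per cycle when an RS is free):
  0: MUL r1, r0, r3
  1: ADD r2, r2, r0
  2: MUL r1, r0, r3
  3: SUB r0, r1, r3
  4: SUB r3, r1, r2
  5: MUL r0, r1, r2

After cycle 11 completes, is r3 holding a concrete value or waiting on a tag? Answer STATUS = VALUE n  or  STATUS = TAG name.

cycle 1: issue MUL r1<-Mul1 // r0:8,r1:Mul1,r2:5,r3:1
cycle 2: issue ADD r2<-Add1 // r0:8,r1:Mul1,r2:Add1,r3:1
cycle 3: issue MUL r1<-Mul2 // r0:8,r1:Mul2,r2:Add1,r3:1
cycle 4: issue SUB r0<-Add2 // r0:Add2,r1:Mul2,r2:Add1,r3:1
cycle 5: CDB Add1=13; issue SUB r3<-Add1 // r0:Add2,r1:Mul2,r2:13,r3:Add1
cycle 6: CDB Mul1=8; issue MUL r0<-Mul1 // r0:Mul1,r1:Mul2,r2:13,r3:Add1
cycle 7: CDB Mul2=8 // r0:Mul1,r1:8,r2:13,r3:Add1
cycle 8: - // r0:Mul1,r1:8,r2:13,r3:Add1
cycle 9: - // r0:Mul1,r1:8,r2:13,r3:Add1
cycle 10: CDB Add1=-5 // r0:Mul1,r1:8,r2:13,r3:-5
cycle 11: CDB Add2=7 // r0:Mul1,r1:8,r2:13,r3:-5

STATUS = VALUE -5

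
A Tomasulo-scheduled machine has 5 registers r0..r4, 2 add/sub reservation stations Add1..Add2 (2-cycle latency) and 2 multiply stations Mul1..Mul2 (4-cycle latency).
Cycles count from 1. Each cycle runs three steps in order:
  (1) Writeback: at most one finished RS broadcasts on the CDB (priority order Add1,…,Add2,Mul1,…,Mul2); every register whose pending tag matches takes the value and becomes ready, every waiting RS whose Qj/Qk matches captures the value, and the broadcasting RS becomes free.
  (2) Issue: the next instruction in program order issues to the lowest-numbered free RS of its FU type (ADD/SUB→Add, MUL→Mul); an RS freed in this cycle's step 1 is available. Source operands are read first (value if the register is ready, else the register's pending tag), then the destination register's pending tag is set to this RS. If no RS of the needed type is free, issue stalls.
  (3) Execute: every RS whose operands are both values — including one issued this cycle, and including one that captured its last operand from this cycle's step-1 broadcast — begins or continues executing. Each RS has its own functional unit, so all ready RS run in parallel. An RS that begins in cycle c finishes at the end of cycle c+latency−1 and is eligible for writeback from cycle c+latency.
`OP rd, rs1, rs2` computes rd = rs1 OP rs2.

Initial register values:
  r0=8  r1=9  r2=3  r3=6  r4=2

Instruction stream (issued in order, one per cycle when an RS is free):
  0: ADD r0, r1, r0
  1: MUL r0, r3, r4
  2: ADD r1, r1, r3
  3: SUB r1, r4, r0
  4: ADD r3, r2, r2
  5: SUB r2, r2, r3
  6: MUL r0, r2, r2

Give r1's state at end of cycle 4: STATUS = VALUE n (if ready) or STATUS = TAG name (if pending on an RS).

  c1: issue ADD r0<-Add1  regs: r0:Add1,r1:9,r2:3,r3:6,r4:2
  c2: issue MUL r0<-Mul1  regs: r0:Mul1,r1:9,r2:3,r3:6,r4:2
  c3: CDB Add1=17; issue ADD r1<-Add1  regs: r0:Mul1,r1:Add1,r2:3,r3:6,r4:2
  c4: issue SUB r1<-Add2  regs: r0:Mul1,r1:Add2,r2:3,r3:6,r4:2

STATUS = TAG Add2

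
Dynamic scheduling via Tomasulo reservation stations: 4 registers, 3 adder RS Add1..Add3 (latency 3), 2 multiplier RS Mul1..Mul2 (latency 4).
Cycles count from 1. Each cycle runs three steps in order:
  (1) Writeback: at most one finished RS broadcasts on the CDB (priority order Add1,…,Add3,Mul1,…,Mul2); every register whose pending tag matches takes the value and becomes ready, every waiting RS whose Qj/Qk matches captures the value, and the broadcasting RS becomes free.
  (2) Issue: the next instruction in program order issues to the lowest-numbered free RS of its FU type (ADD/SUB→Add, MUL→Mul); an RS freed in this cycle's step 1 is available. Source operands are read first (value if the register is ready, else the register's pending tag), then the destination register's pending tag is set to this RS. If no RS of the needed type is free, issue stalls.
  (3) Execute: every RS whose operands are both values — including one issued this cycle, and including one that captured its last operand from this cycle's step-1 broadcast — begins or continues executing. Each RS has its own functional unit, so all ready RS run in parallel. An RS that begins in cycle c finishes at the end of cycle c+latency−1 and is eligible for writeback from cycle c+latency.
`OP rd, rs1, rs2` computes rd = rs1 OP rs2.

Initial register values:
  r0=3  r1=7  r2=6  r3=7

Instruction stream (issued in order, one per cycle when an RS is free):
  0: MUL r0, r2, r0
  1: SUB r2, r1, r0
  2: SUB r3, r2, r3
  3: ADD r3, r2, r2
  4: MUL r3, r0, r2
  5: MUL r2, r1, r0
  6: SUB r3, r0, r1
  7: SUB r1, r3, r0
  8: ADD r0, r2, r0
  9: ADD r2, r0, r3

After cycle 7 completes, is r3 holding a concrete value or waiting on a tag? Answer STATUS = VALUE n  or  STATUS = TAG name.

STATUS = TAG Mul1

cycle 1: issue MUL r0<-Mul1 // r0:Mul1,r1:7,r2:6,r3:7
cycle 2: issue SUB r2<-Add1 // r0:Mul1,r1:7,r2:Add1,r3:7
cycle 3: issue SUB r3<-Add2 // r0:Mul1,r1:7,r2:Add1,r3:Add2
cycle 4: issue ADD r3<-Add3 // r0:Mul1,r1:7,r2:Add1,r3:Add3
cycle 5: CDB Mul1=18; issue MUL r3<-Mul1 // r0:18,r1:7,r2:Add1,r3:Mul1
cycle 6: issue MUL r2<-Mul2 // r0:18,r1:7,r2:Mul2,r3:Mul1
cycle 7: stall // r0:18,r1:7,r2:Mul2,r3:Mul1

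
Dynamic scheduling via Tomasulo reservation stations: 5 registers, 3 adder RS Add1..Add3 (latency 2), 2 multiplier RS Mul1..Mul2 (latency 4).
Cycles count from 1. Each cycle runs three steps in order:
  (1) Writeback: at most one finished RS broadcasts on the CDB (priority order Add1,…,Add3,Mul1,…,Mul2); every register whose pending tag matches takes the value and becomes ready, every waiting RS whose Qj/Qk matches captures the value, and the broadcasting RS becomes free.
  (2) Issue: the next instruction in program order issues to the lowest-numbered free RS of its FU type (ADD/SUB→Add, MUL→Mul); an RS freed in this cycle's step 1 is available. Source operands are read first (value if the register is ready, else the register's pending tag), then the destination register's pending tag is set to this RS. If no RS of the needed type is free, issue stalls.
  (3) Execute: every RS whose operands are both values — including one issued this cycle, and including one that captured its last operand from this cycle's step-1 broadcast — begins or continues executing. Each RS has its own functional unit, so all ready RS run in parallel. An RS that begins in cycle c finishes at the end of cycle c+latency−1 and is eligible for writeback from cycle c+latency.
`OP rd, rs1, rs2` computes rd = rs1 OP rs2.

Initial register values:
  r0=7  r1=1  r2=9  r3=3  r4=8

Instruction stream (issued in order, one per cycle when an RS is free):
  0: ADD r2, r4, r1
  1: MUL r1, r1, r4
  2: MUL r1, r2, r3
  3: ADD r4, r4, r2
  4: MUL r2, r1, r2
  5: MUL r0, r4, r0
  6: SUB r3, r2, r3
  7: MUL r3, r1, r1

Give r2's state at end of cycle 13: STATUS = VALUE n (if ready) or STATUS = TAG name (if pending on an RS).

cycle 1: issue ADD r2<-Add1 // r0:7,r1:1,r2:Add1,r3:3,r4:8
cycle 2: issue MUL r1<-Mul1 // r0:7,r1:Mul1,r2:Add1,r3:3,r4:8
cycle 3: CDB Add1=9; issue MUL r1<-Mul2 // r0:7,r1:Mul2,r2:9,r3:3,r4:8
cycle 4: issue ADD r4<-Add1 // r0:7,r1:Mul2,r2:9,r3:3,r4:Add1
cycle 5: stall // r0:7,r1:Mul2,r2:9,r3:3,r4:Add1
cycle 6: CDB Add1=17; stall // r0:7,r1:Mul2,r2:9,r3:3,r4:17
cycle 7: CDB Mul1=8; issue MUL r2<-Mul1 // r0:7,r1:Mul2,r2:Mul1,r3:3,r4:17
cycle 8: CDB Mul2=27; issue MUL r0<-Mul2 // r0:Mul2,r1:27,r2:Mul1,r3:3,r4:17
cycle 9: issue SUB r3<-Add1 // r0:Mul2,r1:27,r2:Mul1,r3:Add1,r4:17
cycle 10: stall // r0:Mul2,r1:27,r2:Mul1,r3:Add1,r4:17
cycle 11: stall // r0:Mul2,r1:27,r2:Mul1,r3:Add1,r4:17
cycle 12: CDB Mul1=243; issue MUL r3<-Mul1 // r0:Mul2,r1:27,r2:243,r3:Mul1,r4:17
cycle 13: CDB Mul2=119 // r0:119,r1:27,r2:243,r3:Mul1,r4:17

STATUS = VALUE 243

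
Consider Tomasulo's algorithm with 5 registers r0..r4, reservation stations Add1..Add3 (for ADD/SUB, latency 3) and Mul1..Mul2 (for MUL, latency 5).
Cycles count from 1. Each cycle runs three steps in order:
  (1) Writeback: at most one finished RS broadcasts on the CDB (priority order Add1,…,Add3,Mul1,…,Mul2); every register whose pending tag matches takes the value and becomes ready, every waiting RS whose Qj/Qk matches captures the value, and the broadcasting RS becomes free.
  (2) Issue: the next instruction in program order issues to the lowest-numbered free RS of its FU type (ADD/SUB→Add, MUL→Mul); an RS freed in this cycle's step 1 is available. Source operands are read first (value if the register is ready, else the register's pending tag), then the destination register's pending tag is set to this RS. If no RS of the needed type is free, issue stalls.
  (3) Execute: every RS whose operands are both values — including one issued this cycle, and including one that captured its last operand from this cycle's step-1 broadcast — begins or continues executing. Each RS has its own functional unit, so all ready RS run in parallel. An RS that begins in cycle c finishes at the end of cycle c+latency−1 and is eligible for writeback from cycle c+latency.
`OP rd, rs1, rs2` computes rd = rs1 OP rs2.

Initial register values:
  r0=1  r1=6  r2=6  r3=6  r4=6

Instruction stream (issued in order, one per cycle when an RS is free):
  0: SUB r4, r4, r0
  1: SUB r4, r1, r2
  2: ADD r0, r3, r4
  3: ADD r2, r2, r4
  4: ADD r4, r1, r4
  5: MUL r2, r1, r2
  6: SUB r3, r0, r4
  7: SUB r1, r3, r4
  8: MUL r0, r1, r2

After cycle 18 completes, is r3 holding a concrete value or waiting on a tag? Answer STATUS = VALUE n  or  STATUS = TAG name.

  c1: issue SUB r4<-Add1  regs: r0:1,r1:6,r2:6,r3:6,r4:Add1
  c2: issue SUB r4<-Add2  regs: r0:1,r1:6,r2:6,r3:6,r4:Add2
  c3: issue ADD r0<-Add3  regs: r0:Add3,r1:6,r2:6,r3:6,r4:Add2
  c4: CDB Add1=5; issue ADD r2<-Add1  regs: r0:Add3,r1:6,r2:Add1,r3:6,r4:Add2
  c5: CDB Add2=0; issue ADD r4<-Add2  regs: r0:Add3,r1:6,r2:Add1,r3:6,r4:Add2
  c6: issue MUL r2<-Mul1  regs: r0:Add3,r1:6,r2:Mul1,r3:6,r4:Add2
  c7: stall  regs: r0:Add3,r1:6,r2:Mul1,r3:6,r4:Add2
  c8: CDB Add1=6; issue SUB r3<-Add1  regs: r0:Add3,r1:6,r2:Mul1,r3:Add1,r4:Add2
  c9: CDB Add2=6; issue SUB r1<-Add2  regs: r0:Add3,r1:Add2,r2:Mul1,r3:Add1,r4:6
  c10: CDB Add3=6; issue MUL r0<-Mul2  regs: r0:Mul2,r1:Add2,r2:Mul1,r3:Add1,r4:6
  c11: -  regs: r0:Mul2,r1:Add2,r2:Mul1,r3:Add1,r4:6
  c12: -  regs: r0:Mul2,r1:Add2,r2:Mul1,r3:Add1,r4:6
  c13: CDB Add1=0  regs: r0:Mul2,r1:Add2,r2:Mul1,r3:0,r4:6
  c14: CDB Mul1=36  regs: r0:Mul2,r1:Add2,r2:36,r3:0,r4:6
  c15: -  regs: r0:Mul2,r1:Add2,r2:36,r3:0,r4:6
  c16: CDB Add2=-6  regs: r0:Mul2,r1:-6,r2:36,r3:0,r4:6
  c17: -  regs: r0:Mul2,r1:-6,r2:36,r3:0,r4:6
  c18: -  regs: r0:Mul2,r1:-6,r2:36,r3:0,r4:6

STATUS = VALUE 0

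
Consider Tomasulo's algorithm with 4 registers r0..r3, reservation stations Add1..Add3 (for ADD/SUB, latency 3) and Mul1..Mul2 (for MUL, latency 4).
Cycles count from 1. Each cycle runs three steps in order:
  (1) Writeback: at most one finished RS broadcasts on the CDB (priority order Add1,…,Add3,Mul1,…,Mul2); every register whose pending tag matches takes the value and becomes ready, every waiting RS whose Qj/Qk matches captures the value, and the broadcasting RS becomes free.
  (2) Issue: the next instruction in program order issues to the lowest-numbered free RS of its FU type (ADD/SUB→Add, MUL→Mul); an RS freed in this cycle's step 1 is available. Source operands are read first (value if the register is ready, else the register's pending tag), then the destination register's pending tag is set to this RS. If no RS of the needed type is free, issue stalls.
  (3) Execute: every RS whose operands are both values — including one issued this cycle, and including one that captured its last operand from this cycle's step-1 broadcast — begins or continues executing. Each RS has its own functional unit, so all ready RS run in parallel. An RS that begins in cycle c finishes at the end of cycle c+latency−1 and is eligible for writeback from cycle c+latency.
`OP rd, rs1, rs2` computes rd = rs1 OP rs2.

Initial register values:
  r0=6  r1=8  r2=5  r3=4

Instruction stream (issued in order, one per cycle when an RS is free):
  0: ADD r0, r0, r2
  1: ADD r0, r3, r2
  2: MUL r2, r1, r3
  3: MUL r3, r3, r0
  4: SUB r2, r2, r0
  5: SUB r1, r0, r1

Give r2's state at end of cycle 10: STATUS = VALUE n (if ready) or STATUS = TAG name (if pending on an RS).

STATUS = VALUE 23

cycle 1: issue ADD r0<-Add1 // r0:Add1,r1:8,r2:5,r3:4
cycle 2: issue ADD r0<-Add2 // r0:Add2,r1:8,r2:5,r3:4
cycle 3: issue MUL r2<-Mul1 // r0:Add2,r1:8,r2:Mul1,r3:4
cycle 4: CDB Add1=11; issue MUL r3<-Mul2 // r0:Add2,r1:8,r2:Mul1,r3:Mul2
cycle 5: CDB Add2=9; issue SUB r2<-Add1 // r0:9,r1:8,r2:Add1,r3:Mul2
cycle 6: issue SUB r1<-Add2 // r0:9,r1:Add2,r2:Add1,r3:Mul2
cycle 7: CDB Mul1=32 // r0:9,r1:Add2,r2:Add1,r3:Mul2
cycle 8: - // r0:9,r1:Add2,r2:Add1,r3:Mul2
cycle 9: CDB Add2=1 // r0:9,r1:1,r2:Add1,r3:Mul2
cycle 10: CDB Add1=23 // r0:9,r1:1,r2:23,r3:Mul2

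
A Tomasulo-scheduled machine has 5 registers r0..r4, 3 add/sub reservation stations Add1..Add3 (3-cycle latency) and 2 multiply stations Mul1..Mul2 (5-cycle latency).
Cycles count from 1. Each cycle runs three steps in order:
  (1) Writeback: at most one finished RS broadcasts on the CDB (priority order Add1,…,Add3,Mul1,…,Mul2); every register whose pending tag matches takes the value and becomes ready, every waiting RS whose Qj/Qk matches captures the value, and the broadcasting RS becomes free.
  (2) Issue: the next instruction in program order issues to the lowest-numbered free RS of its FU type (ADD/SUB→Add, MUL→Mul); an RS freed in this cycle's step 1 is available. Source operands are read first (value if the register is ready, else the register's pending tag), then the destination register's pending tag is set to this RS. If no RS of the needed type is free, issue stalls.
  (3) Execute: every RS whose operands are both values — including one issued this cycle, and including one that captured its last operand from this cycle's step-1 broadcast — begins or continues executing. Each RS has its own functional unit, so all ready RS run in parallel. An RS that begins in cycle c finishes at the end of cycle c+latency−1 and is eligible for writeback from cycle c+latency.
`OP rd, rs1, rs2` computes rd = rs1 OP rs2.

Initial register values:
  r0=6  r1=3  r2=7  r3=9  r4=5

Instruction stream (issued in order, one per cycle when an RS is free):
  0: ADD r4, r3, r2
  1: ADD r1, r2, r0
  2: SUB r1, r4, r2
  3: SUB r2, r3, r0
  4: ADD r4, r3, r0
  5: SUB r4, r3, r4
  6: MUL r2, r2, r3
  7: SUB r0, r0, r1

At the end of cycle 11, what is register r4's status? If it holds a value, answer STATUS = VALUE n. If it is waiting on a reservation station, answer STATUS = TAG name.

c1: issue ADD r4<-Add1 | r0:6,r1:3,r2:7,r3:9,r4:Add1
c2: issue ADD r1<-Add2 | r0:6,r1:Add2,r2:7,r3:9,r4:Add1
c3: issue SUB r1<-Add3 | r0:6,r1:Add3,r2:7,r3:9,r4:Add1
c4: CDB Add1=16; issue SUB r2<-Add1 | r0:6,r1:Add3,r2:Add1,r3:9,r4:16
c5: CDB Add2=13; issue ADD r4<-Add2 | r0:6,r1:Add3,r2:Add1,r3:9,r4:Add2
c6: stall | r0:6,r1:Add3,r2:Add1,r3:9,r4:Add2
c7: CDB Add1=3; issue SUB r4<-Add1 | r0:6,r1:Add3,r2:3,r3:9,r4:Add1
c8: CDB Add2=15; issue MUL r2<-Mul1 | r0:6,r1:Add3,r2:Mul1,r3:9,r4:Add1
c9: CDB Add3=9; issue SUB r0<-Add2 | r0:Add2,r1:9,r2:Mul1,r3:9,r4:Add1
c10: - | r0:Add2,r1:9,r2:Mul1,r3:9,r4:Add1
c11: CDB Add1=-6 | r0:Add2,r1:9,r2:Mul1,r3:9,r4:-6

STATUS = VALUE -6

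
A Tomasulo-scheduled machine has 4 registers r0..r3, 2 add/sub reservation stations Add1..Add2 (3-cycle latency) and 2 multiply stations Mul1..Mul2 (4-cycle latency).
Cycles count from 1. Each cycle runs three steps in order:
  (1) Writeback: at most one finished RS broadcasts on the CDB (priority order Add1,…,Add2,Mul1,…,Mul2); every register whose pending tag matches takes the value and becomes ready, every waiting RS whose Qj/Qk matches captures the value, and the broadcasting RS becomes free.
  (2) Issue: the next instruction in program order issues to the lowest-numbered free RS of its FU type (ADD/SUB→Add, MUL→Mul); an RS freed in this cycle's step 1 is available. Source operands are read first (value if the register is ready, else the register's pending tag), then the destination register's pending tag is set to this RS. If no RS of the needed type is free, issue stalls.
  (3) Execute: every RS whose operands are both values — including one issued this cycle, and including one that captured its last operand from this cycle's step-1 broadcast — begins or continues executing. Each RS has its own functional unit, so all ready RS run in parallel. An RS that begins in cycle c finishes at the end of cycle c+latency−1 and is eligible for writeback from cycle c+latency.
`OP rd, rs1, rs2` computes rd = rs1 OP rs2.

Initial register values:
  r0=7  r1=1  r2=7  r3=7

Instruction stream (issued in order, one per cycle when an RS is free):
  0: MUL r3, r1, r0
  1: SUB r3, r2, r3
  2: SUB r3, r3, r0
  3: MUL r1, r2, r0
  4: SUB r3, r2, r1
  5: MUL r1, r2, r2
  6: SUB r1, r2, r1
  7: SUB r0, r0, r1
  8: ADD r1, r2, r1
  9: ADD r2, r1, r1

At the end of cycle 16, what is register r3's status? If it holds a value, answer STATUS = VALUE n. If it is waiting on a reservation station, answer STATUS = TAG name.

STATUS = VALUE -42

c1: issue MUL r3<-Mul1 | r0:7,r1:1,r2:7,r3:Mul1
c2: issue SUB r3<-Add1 | r0:7,r1:1,r2:7,r3:Add1
c3: issue SUB r3<-Add2 | r0:7,r1:1,r2:7,r3:Add2
c4: issue MUL r1<-Mul2 | r0:7,r1:Mul2,r2:7,r3:Add2
c5: CDB Mul1=7; stall | r0:7,r1:Mul2,r2:7,r3:Add2
c6: stall | r0:7,r1:Mul2,r2:7,r3:Add2
c7: stall | r0:7,r1:Mul2,r2:7,r3:Add2
c8: CDB Add1=0; issue SUB r3<-Add1 | r0:7,r1:Mul2,r2:7,r3:Add1
c9: CDB Mul2=49; issue MUL r1<-Mul1 | r0:7,r1:Mul1,r2:7,r3:Add1
c10: stall | r0:7,r1:Mul1,r2:7,r3:Add1
c11: CDB Add2=-7; issue SUB r1<-Add2 | r0:7,r1:Add2,r2:7,r3:Add1
c12: CDB Add1=-42; issue SUB r0<-Add1 | r0:Add1,r1:Add2,r2:7,r3:-42
c13: CDB Mul1=49; stall | r0:Add1,r1:Add2,r2:7,r3:-42
c14: stall | r0:Add1,r1:Add2,r2:7,r3:-42
c15: stall | r0:Add1,r1:Add2,r2:7,r3:-42
c16: CDB Add2=-42; issue ADD r1<-Add2 | r0:Add1,r1:Add2,r2:7,r3:-42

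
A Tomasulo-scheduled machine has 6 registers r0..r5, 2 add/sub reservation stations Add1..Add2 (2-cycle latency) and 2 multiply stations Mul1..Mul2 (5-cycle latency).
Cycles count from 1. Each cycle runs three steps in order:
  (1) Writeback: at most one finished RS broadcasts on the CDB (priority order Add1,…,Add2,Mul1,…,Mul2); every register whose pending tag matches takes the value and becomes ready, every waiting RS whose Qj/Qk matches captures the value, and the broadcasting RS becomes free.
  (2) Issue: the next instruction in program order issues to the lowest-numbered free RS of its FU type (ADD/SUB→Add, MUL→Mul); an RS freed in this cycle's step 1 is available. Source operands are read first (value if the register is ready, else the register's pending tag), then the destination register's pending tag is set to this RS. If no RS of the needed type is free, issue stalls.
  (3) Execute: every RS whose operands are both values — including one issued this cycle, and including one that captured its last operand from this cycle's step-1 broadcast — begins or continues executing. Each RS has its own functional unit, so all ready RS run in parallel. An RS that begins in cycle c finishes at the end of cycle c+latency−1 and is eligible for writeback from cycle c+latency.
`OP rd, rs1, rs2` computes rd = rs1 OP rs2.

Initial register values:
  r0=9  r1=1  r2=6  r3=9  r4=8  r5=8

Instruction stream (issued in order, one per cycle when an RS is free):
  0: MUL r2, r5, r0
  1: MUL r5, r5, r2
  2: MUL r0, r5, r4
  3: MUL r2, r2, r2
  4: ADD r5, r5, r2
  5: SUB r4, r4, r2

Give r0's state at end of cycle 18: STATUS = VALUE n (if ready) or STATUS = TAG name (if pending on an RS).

STATUS = VALUE 4608

  c1: issue MUL r2<-Mul1  regs: r0:9,r1:1,r2:Mul1,r3:9,r4:8,r5:8
  c2: issue MUL r5<-Mul2  regs: r0:9,r1:1,r2:Mul1,r3:9,r4:8,r5:Mul2
  c3: stall  regs: r0:9,r1:1,r2:Mul1,r3:9,r4:8,r5:Mul2
  c4: stall  regs: r0:9,r1:1,r2:Mul1,r3:9,r4:8,r5:Mul2
  c5: stall  regs: r0:9,r1:1,r2:Mul1,r3:9,r4:8,r5:Mul2
  c6: CDB Mul1=72; issue MUL r0<-Mul1  regs: r0:Mul1,r1:1,r2:72,r3:9,r4:8,r5:Mul2
  c7: stall  regs: r0:Mul1,r1:1,r2:72,r3:9,r4:8,r5:Mul2
  c8: stall  regs: r0:Mul1,r1:1,r2:72,r3:9,r4:8,r5:Mul2
  c9: stall  regs: r0:Mul1,r1:1,r2:72,r3:9,r4:8,r5:Mul2
  c10: stall  regs: r0:Mul1,r1:1,r2:72,r3:9,r4:8,r5:Mul2
  c11: CDB Mul2=576; issue MUL r2<-Mul2  regs: r0:Mul1,r1:1,r2:Mul2,r3:9,r4:8,r5:576
  c12: issue ADD r5<-Add1  regs: r0:Mul1,r1:1,r2:Mul2,r3:9,r4:8,r5:Add1
  c13: issue SUB r4<-Add2  regs: r0:Mul1,r1:1,r2:Mul2,r3:9,r4:Add2,r5:Add1
  c14: -  regs: r0:Mul1,r1:1,r2:Mul2,r3:9,r4:Add2,r5:Add1
  c15: -  regs: r0:Mul1,r1:1,r2:Mul2,r3:9,r4:Add2,r5:Add1
  c16: CDB Mul1=4608  regs: r0:4608,r1:1,r2:Mul2,r3:9,r4:Add2,r5:Add1
  c17: CDB Mul2=5184  regs: r0:4608,r1:1,r2:5184,r3:9,r4:Add2,r5:Add1
  c18: -  regs: r0:4608,r1:1,r2:5184,r3:9,r4:Add2,r5:Add1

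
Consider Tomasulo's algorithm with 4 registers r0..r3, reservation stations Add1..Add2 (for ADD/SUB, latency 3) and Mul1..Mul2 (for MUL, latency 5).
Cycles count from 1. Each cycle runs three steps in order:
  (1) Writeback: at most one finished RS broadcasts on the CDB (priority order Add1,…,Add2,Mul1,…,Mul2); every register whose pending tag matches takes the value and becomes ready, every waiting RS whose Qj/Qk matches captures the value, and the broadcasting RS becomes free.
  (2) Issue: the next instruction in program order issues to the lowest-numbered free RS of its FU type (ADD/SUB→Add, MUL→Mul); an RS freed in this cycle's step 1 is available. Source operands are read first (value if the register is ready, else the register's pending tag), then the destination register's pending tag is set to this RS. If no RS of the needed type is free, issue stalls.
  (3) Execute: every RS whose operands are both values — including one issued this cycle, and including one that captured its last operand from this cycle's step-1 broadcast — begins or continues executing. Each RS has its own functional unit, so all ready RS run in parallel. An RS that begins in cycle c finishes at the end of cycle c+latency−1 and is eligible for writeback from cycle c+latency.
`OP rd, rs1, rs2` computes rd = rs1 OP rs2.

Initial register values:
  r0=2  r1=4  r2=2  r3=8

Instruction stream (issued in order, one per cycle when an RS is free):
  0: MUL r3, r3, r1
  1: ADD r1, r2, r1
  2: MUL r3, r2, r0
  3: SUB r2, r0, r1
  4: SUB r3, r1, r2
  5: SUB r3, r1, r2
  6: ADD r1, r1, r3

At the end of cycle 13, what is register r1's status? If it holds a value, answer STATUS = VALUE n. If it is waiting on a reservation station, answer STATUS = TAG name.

  c1: issue MUL r3<-Mul1  regs: r0:2,r1:4,r2:2,r3:Mul1
  c2: issue ADD r1<-Add1  regs: r0:2,r1:Add1,r2:2,r3:Mul1
  c3: issue MUL r3<-Mul2  regs: r0:2,r1:Add1,r2:2,r3:Mul2
  c4: issue SUB r2<-Add2  regs: r0:2,r1:Add1,r2:Add2,r3:Mul2
  c5: CDB Add1=6; issue SUB r3<-Add1  regs: r0:2,r1:6,r2:Add2,r3:Add1
  c6: CDB Mul1=32; stall  regs: r0:2,r1:6,r2:Add2,r3:Add1
  c7: stall  regs: r0:2,r1:6,r2:Add2,r3:Add1
  c8: CDB Add2=-4; issue SUB r3<-Add2  regs: r0:2,r1:6,r2:-4,r3:Add2
  c9: CDB Mul2=4; stall  regs: r0:2,r1:6,r2:-4,r3:Add2
  c10: stall  regs: r0:2,r1:6,r2:-4,r3:Add2
  c11: CDB Add1=10; issue ADD r1<-Add1  regs: r0:2,r1:Add1,r2:-4,r3:Add2
  c12: CDB Add2=10  regs: r0:2,r1:Add1,r2:-4,r3:10
  c13: -  regs: r0:2,r1:Add1,r2:-4,r3:10

STATUS = TAG Add1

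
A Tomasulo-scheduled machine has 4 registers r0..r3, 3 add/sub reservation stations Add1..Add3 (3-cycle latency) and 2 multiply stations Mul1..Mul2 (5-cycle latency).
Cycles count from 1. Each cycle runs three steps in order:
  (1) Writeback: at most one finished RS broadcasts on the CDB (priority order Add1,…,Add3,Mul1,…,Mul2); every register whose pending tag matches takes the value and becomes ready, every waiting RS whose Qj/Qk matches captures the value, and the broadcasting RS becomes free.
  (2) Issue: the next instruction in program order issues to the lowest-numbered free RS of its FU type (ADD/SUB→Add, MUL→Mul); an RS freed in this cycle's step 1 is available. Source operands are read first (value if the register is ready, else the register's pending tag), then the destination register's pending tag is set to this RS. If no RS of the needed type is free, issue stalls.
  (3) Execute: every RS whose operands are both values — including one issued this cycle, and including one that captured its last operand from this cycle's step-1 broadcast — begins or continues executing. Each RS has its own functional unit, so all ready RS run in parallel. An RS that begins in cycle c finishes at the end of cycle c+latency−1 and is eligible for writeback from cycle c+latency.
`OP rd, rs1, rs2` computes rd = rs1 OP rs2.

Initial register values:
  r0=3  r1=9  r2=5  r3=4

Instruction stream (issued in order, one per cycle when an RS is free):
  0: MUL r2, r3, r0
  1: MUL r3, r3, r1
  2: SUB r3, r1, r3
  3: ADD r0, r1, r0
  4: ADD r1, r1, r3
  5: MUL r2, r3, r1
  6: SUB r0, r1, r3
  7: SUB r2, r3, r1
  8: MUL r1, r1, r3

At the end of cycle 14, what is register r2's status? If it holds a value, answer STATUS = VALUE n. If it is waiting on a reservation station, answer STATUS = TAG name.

STATUS = TAG Add1

cycle 1: issue MUL r2<-Mul1 // r0:3,r1:9,r2:Mul1,r3:4
cycle 2: issue MUL r3<-Mul2 // r0:3,r1:9,r2:Mul1,r3:Mul2
cycle 3: issue SUB r3<-Add1 // r0:3,r1:9,r2:Mul1,r3:Add1
cycle 4: issue ADD r0<-Add2 // r0:Add2,r1:9,r2:Mul1,r3:Add1
cycle 5: issue ADD r1<-Add3 // r0:Add2,r1:Add3,r2:Mul1,r3:Add1
cycle 6: CDB Mul1=12; issue MUL r2<-Mul1 // r0:Add2,r1:Add3,r2:Mul1,r3:Add1
cycle 7: CDB Add2=12; issue SUB r0<-Add2 // r0:Add2,r1:Add3,r2:Mul1,r3:Add1
cycle 8: CDB Mul2=36; stall // r0:Add2,r1:Add3,r2:Mul1,r3:Add1
cycle 9: stall // r0:Add2,r1:Add3,r2:Mul1,r3:Add1
cycle 10: stall // r0:Add2,r1:Add3,r2:Mul1,r3:Add1
cycle 11: CDB Add1=-27; issue SUB r2<-Add1 // r0:Add2,r1:Add3,r2:Add1,r3:-27
cycle 12: issue MUL r1<-Mul2 // r0:Add2,r1:Mul2,r2:Add1,r3:-27
cycle 13: - // r0:Add2,r1:Mul2,r2:Add1,r3:-27
cycle 14: CDB Add3=-18 // r0:Add2,r1:Mul2,r2:Add1,r3:-27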